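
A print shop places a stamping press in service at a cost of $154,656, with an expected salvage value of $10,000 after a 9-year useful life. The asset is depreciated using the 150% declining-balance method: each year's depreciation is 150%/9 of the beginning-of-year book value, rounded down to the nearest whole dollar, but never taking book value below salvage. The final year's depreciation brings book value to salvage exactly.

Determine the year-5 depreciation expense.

Depreciable base = $154,656 − $10,000 = $144,656.
Year 1: ⌊$154,656 × 150%/9⌋ = $25,776. Book value $128,880.
Year 2: ⌊$128,880 × 150%/9⌋ = $21,480. Book value $107,400.
Year 3: ⌊$107,400 × 150%/9⌋ = $17,900. Book value $89,500.
Year 4: ⌊$89,500 × 150%/9⌋ = $14,916. Book value $74,584.
Year 5: ⌊$74,584 × 150%/9⌋ = $12,430. Book value $62,154.

$12,430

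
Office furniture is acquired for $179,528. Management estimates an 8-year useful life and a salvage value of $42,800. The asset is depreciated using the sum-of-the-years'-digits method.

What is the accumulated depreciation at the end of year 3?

$79,758

Depreciable base = $179,528 − $42,800 = $136,728.
Sum of the years' digits = 8+7+6+5+4+3+2+1 = 36.
Year 1: $136,728 × 8/36 = $30,384. Book value $149,144.
Year 2: $136,728 × 7/36 = $26,586. Book value $122,558.
Year 3: $136,728 × 6/36 = $22,788. Book value $99,770.
Accumulated through year 3 = $179,528 − $99,770 = $79,758.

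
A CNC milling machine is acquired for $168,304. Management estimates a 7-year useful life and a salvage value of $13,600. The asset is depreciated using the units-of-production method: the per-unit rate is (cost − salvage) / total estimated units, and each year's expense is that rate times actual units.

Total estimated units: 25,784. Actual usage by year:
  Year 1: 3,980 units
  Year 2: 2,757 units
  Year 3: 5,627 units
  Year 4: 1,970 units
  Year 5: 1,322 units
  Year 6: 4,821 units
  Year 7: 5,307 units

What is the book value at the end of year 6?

$45,442

Depreciable base = $168,304 − $13,600 = $154,704.
Rate = $154,704 / 25,784 units = $6 per unit.
Year 1: 3,980 × $6 = $23,880. Book value $144,424.
Year 2: 2,757 × $6 = $16,542. Book value $127,882.
Year 3: 5,627 × $6 = $33,762. Book value $94,120.
Year 4: 1,970 × $6 = $11,820. Book value $82,300.
Year 5: 1,322 × $6 = $7,932. Book value $74,368.
Year 6: 4,821 × $6 = $28,926. Book value $45,442.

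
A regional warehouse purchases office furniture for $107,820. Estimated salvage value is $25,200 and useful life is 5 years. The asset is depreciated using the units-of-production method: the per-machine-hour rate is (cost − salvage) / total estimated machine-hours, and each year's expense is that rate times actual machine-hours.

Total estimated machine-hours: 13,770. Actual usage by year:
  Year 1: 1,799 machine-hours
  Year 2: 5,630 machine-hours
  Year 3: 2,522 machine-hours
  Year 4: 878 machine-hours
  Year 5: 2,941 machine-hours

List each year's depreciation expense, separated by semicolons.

Depreciable base = $107,820 − $25,200 = $82,620.
Rate = $82,620 / 13,770 machine-hours = $6 per machine-hour.
Year 1: 1,799 × $6 = $10,794. Book value $97,026.
Year 2: 5,630 × $6 = $33,780. Book value $63,246.
Year 3: 2,522 × $6 = $15,132. Book value $48,114.
Year 4: 878 × $6 = $5,268. Book value $42,846.
Year 5: 2,941 × $6 = $17,646. Book value $25,200.

$10,794; $33,780; $15,132; $5,268; $17,646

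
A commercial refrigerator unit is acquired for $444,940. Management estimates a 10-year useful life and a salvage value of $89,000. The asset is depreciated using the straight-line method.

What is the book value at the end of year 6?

$231,376

Depreciable base = $444,940 − $89,000 = $355,940.
Annual expense = $355,940 / 10 = $35,594.
End of year 1: book value $409,346.
End of year 2: book value $373,752.
End of year 3: book value $338,158.
End of year 4: book value $302,564.
End of year 5: book value $266,970.
End of year 6: book value $231,376.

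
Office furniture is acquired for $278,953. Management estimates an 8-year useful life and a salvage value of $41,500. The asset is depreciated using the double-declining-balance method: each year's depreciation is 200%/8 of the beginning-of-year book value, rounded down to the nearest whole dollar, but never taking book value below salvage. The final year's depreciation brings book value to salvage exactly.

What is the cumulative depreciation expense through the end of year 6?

$229,304

Depreciable base = $278,953 − $41,500 = $237,453.
Year 1: ⌊$278,953 × 200%/8⌋ = $69,738. Book value $209,215.
Year 2: ⌊$209,215 × 200%/8⌋ = $52,303. Book value $156,912.
Year 3: ⌊$156,912 × 200%/8⌋ = $39,228. Book value $117,684.
Year 4: ⌊$117,684 × 200%/8⌋ = $29,421. Book value $88,263.
Year 5: ⌊$88,263 × 200%/8⌋ = $22,065. Book value $66,198.
Year 6: ⌊$66,198 × 200%/8⌋ = $16,549. Book value $49,649.
Accumulated through year 6 = $278,953 − $49,649 = $229,304.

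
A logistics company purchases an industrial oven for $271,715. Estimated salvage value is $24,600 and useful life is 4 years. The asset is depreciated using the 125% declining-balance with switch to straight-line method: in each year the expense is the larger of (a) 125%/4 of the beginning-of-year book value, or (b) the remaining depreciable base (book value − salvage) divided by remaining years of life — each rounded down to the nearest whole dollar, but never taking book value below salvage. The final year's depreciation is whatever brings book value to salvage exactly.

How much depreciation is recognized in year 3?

$51,914

Depreciable base = $271,715 − $24,600 = $247,115.
Year 1: DB = ⌊$271,715 × 125%/4⌋ = $84,910; SL = ⌊$247,115/4⌋ = $61,778 → take DB $84,910. Book value $186,805.
Year 2: DB = ⌊$186,805 × 125%/4⌋ = $58,376; SL = ⌊$162,205/3⌋ = $54,068 → take DB $58,376. Book value $128,429.
Year 3: DB = ⌊$128,429 × 125%/4⌋ = $40,134; SL = ⌊$103,829/2⌋ = $51,914 → take SL $51,914. Book value $76,515.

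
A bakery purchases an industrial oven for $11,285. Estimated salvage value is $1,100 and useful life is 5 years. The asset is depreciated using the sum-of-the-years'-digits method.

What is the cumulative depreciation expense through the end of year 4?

Depreciable base = $11,285 − $1,100 = $10,185.
Sum of the years' digits = 5+4+3+2+1 = 15.
Year 1: $10,185 × 5/15 = $3,395. Book value $7,890.
Year 2: $10,185 × 4/15 = $2,716. Book value $5,174.
Year 3: $10,185 × 3/15 = $2,037. Book value $3,137.
Year 4: $10,185 × 2/15 = $1,358. Book value $1,779.
Accumulated through year 4 = $11,285 − $1,779 = $9,506.

$9,506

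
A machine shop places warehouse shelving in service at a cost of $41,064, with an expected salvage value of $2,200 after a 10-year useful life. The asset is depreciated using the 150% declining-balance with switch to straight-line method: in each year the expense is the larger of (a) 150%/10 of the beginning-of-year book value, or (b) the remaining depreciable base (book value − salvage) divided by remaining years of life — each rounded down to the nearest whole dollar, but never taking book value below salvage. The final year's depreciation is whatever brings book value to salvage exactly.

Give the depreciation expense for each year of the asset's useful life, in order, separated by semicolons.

$6,159; $5,235; $4,450; $3,783; $3,215; $3,204; $3,204; $3,204; $3,205; $3,205

Depreciable base = $41,064 − $2,200 = $38,864.
Year 1: DB = ⌊$41,064 × 150%/10⌋ = $6,159; SL = ⌊$38,864/10⌋ = $3,886 → take DB $6,159. Book value $34,905.
Year 2: DB = ⌊$34,905 × 150%/10⌋ = $5,235; SL = ⌊$32,705/9⌋ = $3,633 → take DB $5,235. Book value $29,670.
Year 3: DB = ⌊$29,670 × 150%/10⌋ = $4,450; SL = ⌊$27,470/8⌋ = $3,433 → take DB $4,450. Book value $25,220.
Year 4: DB = ⌊$25,220 × 150%/10⌋ = $3,783; SL = ⌊$23,020/7⌋ = $3,288 → take DB $3,783. Book value $21,437.
Year 5: DB = ⌊$21,437 × 150%/10⌋ = $3,215; SL = ⌊$19,237/6⌋ = $3,206 → take DB $3,215. Book value $18,222.
Year 6: DB = ⌊$18,222 × 150%/10⌋ = $2,733; SL = ⌊$16,022/5⌋ = $3,204 → take SL $3,204. Book value $15,018.
Year 7: DB = ⌊$15,018 × 150%/10⌋ = $2,252; SL = ⌊$12,818/4⌋ = $3,204 → take SL $3,204. Book value $11,814.
Year 8: DB = ⌊$11,814 × 150%/10⌋ = $1,772; SL = ⌊$9,614/3⌋ = $3,204 → take SL $3,204. Book value $8,610.
Year 9: DB = ⌊$8,610 × 150%/10⌋ = $1,291; SL = ⌊$6,410/2⌋ = $3,205 → take SL $3,205. Book value $5,405.
Year 10 (final): $5,405 − $2,200 = $3,205. Book value $2,200.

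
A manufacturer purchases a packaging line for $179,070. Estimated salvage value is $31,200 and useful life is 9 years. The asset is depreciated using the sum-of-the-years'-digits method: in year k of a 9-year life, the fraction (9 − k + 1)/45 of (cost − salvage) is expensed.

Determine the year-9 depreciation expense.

$3,286

Depreciable base = $179,070 − $31,200 = $147,870.
Sum of the years' digits = 9+8+7+6+5+4+3+2+1 = 45.
Year 1: $147,870 × 9/45 = $29,574. Book value $149,496.
Year 2: $147,870 × 8/45 = $26,288. Book value $123,208.
Year 3: $147,870 × 7/45 = $23,002. Book value $100,206.
Year 4: $147,870 × 6/45 = $19,716. Book value $80,490.
Year 5: $147,870 × 5/45 = $16,430. Book value $64,060.
Year 6: $147,870 × 4/45 = $13,144. Book value $50,916.
Year 7: $147,870 × 3/45 = $9,858. Book value $41,058.
Year 8: $147,870 × 2/45 = $6,572. Book value $34,486.
Year 9: $147,870 × 1/45 = $3,286. Book value $31,200.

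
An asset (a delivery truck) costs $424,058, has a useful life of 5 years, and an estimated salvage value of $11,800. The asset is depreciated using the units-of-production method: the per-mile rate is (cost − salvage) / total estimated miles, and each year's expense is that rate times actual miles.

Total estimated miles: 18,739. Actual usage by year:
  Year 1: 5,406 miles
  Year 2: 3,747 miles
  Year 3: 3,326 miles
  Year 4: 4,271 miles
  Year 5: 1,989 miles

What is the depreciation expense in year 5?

$43,758

Depreciable base = $424,058 − $11,800 = $412,258.
Rate = $412,258 / 18,739 miles = $22 per mile.
Year 1: 5,406 × $22 = $118,932. Book value $305,126.
Year 2: 3,747 × $22 = $82,434. Book value $222,692.
Year 3: 3,326 × $22 = $73,172. Book value $149,520.
Year 4: 4,271 × $22 = $93,962. Book value $55,558.
Year 5: 1,989 × $22 = $43,758. Book value $11,800.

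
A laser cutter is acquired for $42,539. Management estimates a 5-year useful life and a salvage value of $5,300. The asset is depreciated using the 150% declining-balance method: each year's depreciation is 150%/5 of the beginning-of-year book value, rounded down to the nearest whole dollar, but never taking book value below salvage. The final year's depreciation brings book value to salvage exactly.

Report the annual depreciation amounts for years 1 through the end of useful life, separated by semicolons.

$12,761; $8,933; $6,253; $4,377; $4,915

Depreciable base = $42,539 − $5,300 = $37,239.
Year 1: ⌊$42,539 × 150%/5⌋ = $12,761. Book value $29,778.
Year 2: ⌊$29,778 × 150%/5⌋ = $8,933. Book value $20,845.
Year 3: ⌊$20,845 × 150%/5⌋ = $6,253. Book value $14,592.
Year 4: ⌊$14,592 × 150%/5⌋ = $4,377. Book value $10,215.
Year 5 (final): $10,215 − $5,300 = $4,915. Book value $5,300.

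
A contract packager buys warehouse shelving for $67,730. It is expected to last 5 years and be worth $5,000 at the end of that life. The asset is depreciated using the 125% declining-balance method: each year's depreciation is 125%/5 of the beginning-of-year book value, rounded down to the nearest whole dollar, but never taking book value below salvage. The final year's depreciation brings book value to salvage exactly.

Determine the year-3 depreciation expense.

Depreciable base = $67,730 − $5,000 = $62,730.
Year 1: ⌊$67,730 × 125%/5⌋ = $16,932. Book value $50,798.
Year 2: ⌊$50,798 × 125%/5⌋ = $12,699. Book value $38,099.
Year 3: ⌊$38,099 × 125%/5⌋ = $9,524. Book value $28,575.

$9,524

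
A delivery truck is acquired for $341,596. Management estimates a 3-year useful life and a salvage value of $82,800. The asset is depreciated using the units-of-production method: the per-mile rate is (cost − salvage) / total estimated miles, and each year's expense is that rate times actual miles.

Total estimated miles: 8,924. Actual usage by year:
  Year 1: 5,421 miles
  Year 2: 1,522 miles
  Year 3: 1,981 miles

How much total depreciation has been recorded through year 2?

$201,347

Depreciable base = $341,596 − $82,800 = $258,796.
Rate = $258,796 / 8,924 miles = $29 per mile.
Year 1: 5,421 × $29 = $157,209. Book value $184,387.
Year 2: 1,522 × $29 = $44,138. Book value $140,249.
Accumulated through year 2 = $341,596 − $140,249 = $201,347.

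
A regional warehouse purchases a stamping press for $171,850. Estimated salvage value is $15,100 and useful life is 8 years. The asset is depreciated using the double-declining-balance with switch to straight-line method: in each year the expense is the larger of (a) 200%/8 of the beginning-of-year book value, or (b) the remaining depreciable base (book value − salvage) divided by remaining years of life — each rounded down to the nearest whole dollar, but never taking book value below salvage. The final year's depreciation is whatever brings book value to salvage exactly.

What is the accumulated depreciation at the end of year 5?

Depreciable base = $171,850 − $15,100 = $156,750.
Year 1: DB = ⌊$171,850 × 200%/8⌋ = $42,962; SL = ⌊$156,750/8⌋ = $19,593 → take DB $42,962. Book value $128,888.
Year 2: DB = ⌊$128,888 × 200%/8⌋ = $32,222; SL = ⌊$113,788/7⌋ = $16,255 → take DB $32,222. Book value $96,666.
Year 3: DB = ⌊$96,666 × 200%/8⌋ = $24,166; SL = ⌊$81,566/6⌋ = $13,594 → take DB $24,166. Book value $72,500.
Year 4: DB = ⌊$72,500 × 200%/8⌋ = $18,125; SL = ⌊$57,400/5⌋ = $11,480 → take DB $18,125. Book value $54,375.
Year 5: DB = ⌊$54,375 × 200%/8⌋ = $13,593; SL = ⌊$39,275/4⌋ = $9,818 → take DB $13,593. Book value $40,782.
Accumulated through year 5 = $171,850 − $40,782 = $131,068.

$131,068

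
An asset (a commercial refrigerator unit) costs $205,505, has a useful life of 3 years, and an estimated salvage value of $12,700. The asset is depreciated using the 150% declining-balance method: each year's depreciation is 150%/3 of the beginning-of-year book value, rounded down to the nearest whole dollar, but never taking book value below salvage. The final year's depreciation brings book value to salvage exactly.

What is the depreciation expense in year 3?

Depreciable base = $205,505 − $12,700 = $192,805.
Year 1: ⌊$205,505 × 150%/3⌋ = $102,752. Book value $102,753.
Year 2: ⌊$102,753 × 150%/3⌋ = $51,376. Book value $51,377.
Year 3 (final): $51,377 − $12,700 = $38,677. Book value $12,700.

$38,677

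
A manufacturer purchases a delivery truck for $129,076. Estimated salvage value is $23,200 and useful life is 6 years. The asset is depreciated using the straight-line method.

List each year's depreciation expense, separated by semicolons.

$17,646; $17,646; $17,646; $17,646; $17,646; $17,646

Depreciable base = $129,076 − $23,200 = $105,876.
Annual expense = $105,876 / 6 = $17,646.
End of year 1: book value $111,430.
End of year 2: book value $93,784.
End of year 3: book value $76,138.
End of year 4: book value $58,492.
End of year 5: book value $40,846.
End of year 6: book value $23,200.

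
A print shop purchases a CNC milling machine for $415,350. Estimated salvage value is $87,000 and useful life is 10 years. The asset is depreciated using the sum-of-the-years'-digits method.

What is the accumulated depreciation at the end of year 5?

$238,800

Depreciable base = $415,350 − $87,000 = $328,350.
Sum of the years' digits = 10+9+8+7+6+5+4+3+2+1 = 55.
Year 1: $328,350 × 10/55 = $59,700. Book value $355,650.
Year 2: $328,350 × 9/55 = $53,730. Book value $301,920.
Year 3: $328,350 × 8/55 = $47,760. Book value $254,160.
Year 4: $328,350 × 7/55 = $41,790. Book value $212,370.
Year 5: $328,350 × 6/55 = $35,820. Book value $176,550.
Accumulated through year 5 = $415,350 − $176,550 = $238,800.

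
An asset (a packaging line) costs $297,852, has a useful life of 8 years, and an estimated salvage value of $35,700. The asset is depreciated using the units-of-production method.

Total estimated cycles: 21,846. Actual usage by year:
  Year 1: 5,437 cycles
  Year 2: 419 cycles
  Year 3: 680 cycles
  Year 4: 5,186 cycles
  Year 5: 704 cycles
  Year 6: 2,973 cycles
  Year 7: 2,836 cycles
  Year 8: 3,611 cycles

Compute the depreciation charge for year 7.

Depreciable base = $297,852 − $35,700 = $262,152.
Rate = $262,152 / 21,846 cycles = $12 per cycle.
Year 1: 5,437 × $12 = $65,244. Book value $232,608.
Year 2: 419 × $12 = $5,028. Book value $227,580.
Year 3: 680 × $12 = $8,160. Book value $219,420.
Year 4: 5,186 × $12 = $62,232. Book value $157,188.
Year 5: 704 × $12 = $8,448. Book value $148,740.
Year 6: 2,973 × $12 = $35,676. Book value $113,064.
Year 7: 2,836 × $12 = $34,032. Book value $79,032.

$34,032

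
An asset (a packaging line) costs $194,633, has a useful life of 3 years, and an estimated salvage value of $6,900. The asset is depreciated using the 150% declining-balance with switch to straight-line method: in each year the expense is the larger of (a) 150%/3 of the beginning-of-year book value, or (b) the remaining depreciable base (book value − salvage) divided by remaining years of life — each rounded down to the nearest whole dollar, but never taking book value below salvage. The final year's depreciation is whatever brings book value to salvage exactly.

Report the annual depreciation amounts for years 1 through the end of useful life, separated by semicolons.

Depreciable base = $194,633 − $6,900 = $187,733.
Year 1: DB = ⌊$194,633 × 150%/3⌋ = $97,316; SL = ⌊$187,733/3⌋ = $62,577 → take DB $97,316. Book value $97,317.
Year 2: DB = ⌊$97,317 × 150%/3⌋ = $48,658; SL = ⌊$90,417/2⌋ = $45,208 → take DB $48,658. Book value $48,659.
Year 3 (final): $48,659 − $6,900 = $41,759. Book value $6,900.

$97,316; $48,658; $41,759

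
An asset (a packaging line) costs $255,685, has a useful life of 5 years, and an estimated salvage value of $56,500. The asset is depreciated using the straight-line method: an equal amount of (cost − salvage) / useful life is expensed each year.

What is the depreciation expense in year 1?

$39,837

Depreciable base = $255,685 − $56,500 = $199,185.
Annual expense = $199,185 / 5 = $39,837.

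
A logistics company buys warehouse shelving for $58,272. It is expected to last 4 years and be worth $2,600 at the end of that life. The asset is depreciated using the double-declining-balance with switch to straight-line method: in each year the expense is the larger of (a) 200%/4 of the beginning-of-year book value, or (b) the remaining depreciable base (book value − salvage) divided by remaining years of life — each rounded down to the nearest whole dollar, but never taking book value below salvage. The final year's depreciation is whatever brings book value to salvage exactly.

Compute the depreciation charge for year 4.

$4,684

Depreciable base = $58,272 − $2,600 = $55,672.
Year 1: DB = ⌊$58,272 × 200%/4⌋ = $29,136; SL = ⌊$55,672/4⌋ = $13,918 → take DB $29,136. Book value $29,136.
Year 2: DB = ⌊$29,136 × 200%/4⌋ = $14,568; SL = ⌊$26,536/3⌋ = $8,845 → take DB $14,568. Book value $14,568.
Year 3: DB = ⌊$14,568 × 200%/4⌋ = $7,284; SL = ⌊$11,968/2⌋ = $5,984 → take DB $7,284. Book value $7,284.
Year 4 (final): $7,284 − $2,600 = $4,684. Book value $2,600.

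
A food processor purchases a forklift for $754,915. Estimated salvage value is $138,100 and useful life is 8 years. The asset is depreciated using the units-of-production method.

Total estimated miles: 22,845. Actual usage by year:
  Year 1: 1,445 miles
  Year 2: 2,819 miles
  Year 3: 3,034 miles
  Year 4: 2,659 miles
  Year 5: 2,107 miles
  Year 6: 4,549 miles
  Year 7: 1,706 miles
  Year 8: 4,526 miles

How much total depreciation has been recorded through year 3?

Depreciable base = $754,915 − $138,100 = $616,815.
Rate = $616,815 / 22,845 miles = $27 per mile.
Year 1: 1,445 × $27 = $39,015. Book value $715,900.
Year 2: 2,819 × $27 = $76,113. Book value $639,787.
Year 3: 3,034 × $27 = $81,918. Book value $557,869.
Accumulated through year 3 = $754,915 − $557,869 = $197,046.

$197,046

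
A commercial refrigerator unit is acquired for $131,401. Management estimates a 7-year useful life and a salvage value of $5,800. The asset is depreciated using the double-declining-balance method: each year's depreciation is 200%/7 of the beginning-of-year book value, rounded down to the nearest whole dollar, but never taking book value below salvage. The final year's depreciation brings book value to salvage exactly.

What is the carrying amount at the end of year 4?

$34,206

Depreciable base = $131,401 − $5,800 = $125,601.
Year 1: ⌊$131,401 × 200%/7⌋ = $37,543. Book value $93,858.
Year 2: ⌊$93,858 × 200%/7⌋ = $26,816. Book value $67,042.
Year 3: ⌊$67,042 × 200%/7⌋ = $19,154. Book value $47,888.
Year 4: ⌊$47,888 × 200%/7⌋ = $13,682. Book value $34,206.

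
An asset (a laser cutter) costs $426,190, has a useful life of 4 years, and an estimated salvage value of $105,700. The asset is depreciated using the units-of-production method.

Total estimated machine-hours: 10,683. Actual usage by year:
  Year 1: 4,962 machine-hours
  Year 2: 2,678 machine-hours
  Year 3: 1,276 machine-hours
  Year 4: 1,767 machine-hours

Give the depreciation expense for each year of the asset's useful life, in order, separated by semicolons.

Depreciable base = $426,190 − $105,700 = $320,490.
Rate = $320,490 / 10,683 machine-hours = $30 per machine-hour.
Year 1: 4,962 × $30 = $148,860. Book value $277,330.
Year 2: 2,678 × $30 = $80,340. Book value $196,990.
Year 3: 1,276 × $30 = $38,280. Book value $158,710.
Year 4: 1,767 × $30 = $53,010. Book value $105,700.

$148,860; $80,340; $38,280; $53,010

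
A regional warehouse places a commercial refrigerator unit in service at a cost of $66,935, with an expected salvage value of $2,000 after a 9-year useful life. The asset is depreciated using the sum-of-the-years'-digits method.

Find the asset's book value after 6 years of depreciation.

Depreciable base = $66,935 − $2,000 = $64,935.
Sum of the years' digits = 9+8+7+6+5+4+3+2+1 = 45.
Year 1: $64,935 × 9/45 = $12,987. Book value $53,948.
Year 2: $64,935 × 8/45 = $11,544. Book value $42,404.
Year 3: $64,935 × 7/45 = $10,101. Book value $32,303.
Year 4: $64,935 × 6/45 = $8,658. Book value $23,645.
Year 5: $64,935 × 5/45 = $7,215. Book value $16,430.
Year 6: $64,935 × 4/45 = $5,772. Book value $10,658.

$10,658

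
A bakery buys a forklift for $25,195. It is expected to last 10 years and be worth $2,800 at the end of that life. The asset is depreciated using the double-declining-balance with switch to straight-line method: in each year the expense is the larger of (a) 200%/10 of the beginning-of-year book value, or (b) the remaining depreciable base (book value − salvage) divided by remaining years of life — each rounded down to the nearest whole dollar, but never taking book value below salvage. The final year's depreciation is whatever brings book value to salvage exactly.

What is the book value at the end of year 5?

Depreciable base = $25,195 − $2,800 = $22,395.
Year 1: DB = ⌊$25,195 × 200%/10⌋ = $5,039; SL = ⌊$22,395/10⌋ = $2,239 → take DB $5,039. Book value $20,156.
Year 2: DB = ⌊$20,156 × 200%/10⌋ = $4,031; SL = ⌊$17,356/9⌋ = $1,928 → take DB $4,031. Book value $16,125.
Year 3: DB = ⌊$16,125 × 200%/10⌋ = $3,225; SL = ⌊$13,325/8⌋ = $1,665 → take DB $3,225. Book value $12,900.
Year 4: DB = ⌊$12,900 × 200%/10⌋ = $2,580; SL = ⌊$10,100/7⌋ = $1,442 → take DB $2,580. Book value $10,320.
Year 5: DB = ⌊$10,320 × 200%/10⌋ = $2,064; SL = ⌊$7,520/6⌋ = $1,253 → take DB $2,064. Book value $8,256.

$8,256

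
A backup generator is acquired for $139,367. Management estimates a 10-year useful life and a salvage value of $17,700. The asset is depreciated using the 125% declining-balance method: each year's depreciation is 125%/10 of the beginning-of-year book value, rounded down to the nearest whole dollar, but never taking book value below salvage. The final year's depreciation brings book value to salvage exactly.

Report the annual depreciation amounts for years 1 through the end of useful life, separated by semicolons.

$17,420; $15,243; $13,338; $11,670; $10,212; $8,935; $7,818; $6,841; $5,986; $24,204

Depreciable base = $139,367 − $17,700 = $121,667.
Year 1: ⌊$139,367 × 125%/10⌋ = $17,420. Book value $121,947.
Year 2: ⌊$121,947 × 125%/10⌋ = $15,243. Book value $106,704.
Year 3: ⌊$106,704 × 125%/10⌋ = $13,338. Book value $93,366.
Year 4: ⌊$93,366 × 125%/10⌋ = $11,670. Book value $81,696.
Year 5: ⌊$81,696 × 125%/10⌋ = $10,212. Book value $71,484.
Year 6: ⌊$71,484 × 125%/10⌋ = $8,935. Book value $62,549.
Year 7: ⌊$62,549 × 125%/10⌋ = $7,818. Book value $54,731.
Year 8: ⌊$54,731 × 125%/10⌋ = $6,841. Book value $47,890.
Year 9: ⌊$47,890 × 125%/10⌋ = $5,986. Book value $41,904.
Year 10 (final): $41,904 − $17,700 = $24,204. Book value $17,700.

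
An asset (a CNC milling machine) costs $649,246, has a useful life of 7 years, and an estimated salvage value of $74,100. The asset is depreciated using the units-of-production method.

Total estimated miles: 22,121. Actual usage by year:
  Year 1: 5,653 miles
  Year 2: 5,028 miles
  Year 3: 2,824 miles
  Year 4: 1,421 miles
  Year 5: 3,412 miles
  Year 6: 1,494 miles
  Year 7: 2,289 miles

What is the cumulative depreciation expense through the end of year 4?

Depreciable base = $649,246 − $74,100 = $575,146.
Rate = $575,146 / 22,121 miles = $26 per mile.
Year 1: 5,653 × $26 = $146,978. Book value $502,268.
Year 2: 5,028 × $26 = $130,728. Book value $371,540.
Year 3: 2,824 × $26 = $73,424. Book value $298,116.
Year 4: 1,421 × $26 = $36,946. Book value $261,170.
Accumulated through year 4 = $649,246 − $261,170 = $388,076.

$388,076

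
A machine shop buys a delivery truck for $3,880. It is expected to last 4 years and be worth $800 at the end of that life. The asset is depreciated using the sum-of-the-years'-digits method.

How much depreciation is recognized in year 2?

Depreciable base = $3,880 − $800 = $3,080.
Sum of the years' digits = 4+3+2+1 = 10.
Year 1: $3,080 × 4/10 = $1,232. Book value $2,648.
Year 2: $3,080 × 3/10 = $924. Book value $1,724.

$924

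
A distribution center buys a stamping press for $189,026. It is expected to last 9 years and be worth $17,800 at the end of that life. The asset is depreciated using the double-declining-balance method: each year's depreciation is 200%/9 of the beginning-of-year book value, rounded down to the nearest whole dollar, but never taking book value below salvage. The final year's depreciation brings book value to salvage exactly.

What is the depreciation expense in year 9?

$7,516

Depreciable base = $189,026 − $17,800 = $171,226.
Year 1: ⌊$189,026 × 200%/9⌋ = $42,005. Book value $147,021.
Year 2: ⌊$147,021 × 200%/9⌋ = $32,671. Book value $114,350.
Year 3: ⌊$114,350 × 200%/9⌋ = $25,411. Book value $88,939.
Year 4: ⌊$88,939 × 200%/9⌋ = $19,764. Book value $69,175.
Year 5: ⌊$69,175 × 200%/9⌋ = $15,372. Book value $53,803.
Year 6: ⌊$53,803 × 200%/9⌋ = $11,956. Book value $41,847.
Year 7: ⌊$41,847 × 200%/9⌋ = $9,299. Book value $32,548.
Year 8: ⌊$32,548 × 200%/9⌋ = $7,232. Book value $25,316.
Year 9 (final): $25,316 − $17,800 = $7,516. Book value $17,800.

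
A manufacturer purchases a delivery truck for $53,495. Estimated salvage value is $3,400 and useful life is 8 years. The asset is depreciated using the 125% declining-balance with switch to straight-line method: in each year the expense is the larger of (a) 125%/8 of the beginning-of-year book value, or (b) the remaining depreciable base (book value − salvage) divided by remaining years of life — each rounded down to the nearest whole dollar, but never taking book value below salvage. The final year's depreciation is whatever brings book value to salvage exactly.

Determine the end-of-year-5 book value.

$20,641

Depreciable base = $53,495 − $3,400 = $50,095.
Year 1: DB = ⌊$53,495 × 125%/8⌋ = $8,358; SL = ⌊$50,095/8⌋ = $6,261 → take DB $8,358. Book value $45,137.
Year 2: DB = ⌊$45,137 × 125%/8⌋ = $7,052; SL = ⌊$41,737/7⌋ = $5,962 → take DB $7,052. Book value $38,085.
Year 3: DB = ⌊$38,085 × 125%/8⌋ = $5,950; SL = ⌊$34,685/6⌋ = $5,780 → take DB $5,950. Book value $32,135.
Year 4: DB = ⌊$32,135 × 125%/8⌋ = $5,021; SL = ⌊$28,735/5⌋ = $5,747 → take SL $5,747. Book value $26,388.
Year 5: DB = ⌊$26,388 × 125%/8⌋ = $4,123; SL = ⌊$22,988/4⌋ = $5,747 → take SL $5,747. Book value $20,641.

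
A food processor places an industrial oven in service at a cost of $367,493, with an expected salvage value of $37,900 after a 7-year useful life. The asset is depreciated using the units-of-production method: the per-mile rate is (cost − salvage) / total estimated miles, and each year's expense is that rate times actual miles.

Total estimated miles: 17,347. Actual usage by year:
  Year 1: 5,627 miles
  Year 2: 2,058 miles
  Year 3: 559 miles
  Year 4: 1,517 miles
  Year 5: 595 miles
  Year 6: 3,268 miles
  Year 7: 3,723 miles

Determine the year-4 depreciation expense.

$28,823

Depreciable base = $367,493 − $37,900 = $329,593.
Rate = $329,593 / 17,347 miles = $19 per mile.
Year 1: 5,627 × $19 = $106,913. Book value $260,580.
Year 2: 2,058 × $19 = $39,102. Book value $221,478.
Year 3: 559 × $19 = $10,621. Book value $210,857.
Year 4: 1,517 × $19 = $28,823. Book value $182,034.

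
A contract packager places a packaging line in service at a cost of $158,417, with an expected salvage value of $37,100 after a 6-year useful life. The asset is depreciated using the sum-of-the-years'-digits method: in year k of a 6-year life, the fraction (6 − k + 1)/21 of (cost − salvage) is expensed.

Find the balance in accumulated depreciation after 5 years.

Depreciable base = $158,417 − $37,100 = $121,317.
Sum of the years' digits = 6+5+4+3+2+1 = 21.
Year 1: $121,317 × 6/21 = $34,662. Book value $123,755.
Year 2: $121,317 × 5/21 = $28,885. Book value $94,870.
Year 3: $121,317 × 4/21 = $23,108. Book value $71,762.
Year 4: $121,317 × 3/21 = $17,331. Book value $54,431.
Year 5: $121,317 × 2/21 = $11,554. Book value $42,877.
Accumulated through year 5 = $158,417 − $42,877 = $115,540.

$115,540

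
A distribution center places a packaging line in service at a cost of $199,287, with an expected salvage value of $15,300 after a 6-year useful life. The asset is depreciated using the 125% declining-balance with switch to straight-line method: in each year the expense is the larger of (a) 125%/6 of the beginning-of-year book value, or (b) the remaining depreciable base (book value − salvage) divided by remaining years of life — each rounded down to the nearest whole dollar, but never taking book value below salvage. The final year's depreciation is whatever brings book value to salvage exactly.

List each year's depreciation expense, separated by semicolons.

$41,518; $32,868; $27,400; $27,400; $27,400; $27,401

Depreciable base = $199,287 − $15,300 = $183,987.
Year 1: DB = ⌊$199,287 × 125%/6⌋ = $41,518; SL = ⌊$183,987/6⌋ = $30,664 → take DB $41,518. Book value $157,769.
Year 2: DB = ⌊$157,769 × 125%/6⌋ = $32,868; SL = ⌊$142,469/5⌋ = $28,493 → take DB $32,868. Book value $124,901.
Year 3: DB = ⌊$124,901 × 125%/6⌋ = $26,021; SL = ⌊$109,601/4⌋ = $27,400 → take SL $27,400. Book value $97,501.
Year 4: DB = ⌊$97,501 × 125%/6⌋ = $20,312; SL = ⌊$82,201/3⌋ = $27,400 → take SL $27,400. Book value $70,101.
Year 5: DB = ⌊$70,101 × 125%/6⌋ = $14,604; SL = ⌊$54,801/2⌋ = $27,400 → take SL $27,400. Book value $42,701.
Year 6 (final): $42,701 − $15,300 = $27,401. Book value $15,300.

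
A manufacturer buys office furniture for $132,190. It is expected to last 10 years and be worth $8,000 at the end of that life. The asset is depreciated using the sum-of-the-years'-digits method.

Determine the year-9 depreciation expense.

$4,516

Depreciable base = $132,190 − $8,000 = $124,190.
Sum of the years' digits = 10+9+8+7+6+5+4+3+2+1 = 55.
Year 1: $124,190 × 10/55 = $22,580. Book value $109,610.
Year 2: $124,190 × 9/55 = $20,322. Book value $89,288.
Year 3: $124,190 × 8/55 = $18,064. Book value $71,224.
Year 4: $124,190 × 7/55 = $15,806. Book value $55,418.
Year 5: $124,190 × 6/55 = $13,548. Book value $41,870.
Year 6: $124,190 × 5/55 = $11,290. Book value $30,580.
Year 7: $124,190 × 4/55 = $9,032. Book value $21,548.
Year 8: $124,190 × 3/55 = $6,774. Book value $14,774.
Year 9: $124,190 × 2/55 = $4,516. Book value $10,258.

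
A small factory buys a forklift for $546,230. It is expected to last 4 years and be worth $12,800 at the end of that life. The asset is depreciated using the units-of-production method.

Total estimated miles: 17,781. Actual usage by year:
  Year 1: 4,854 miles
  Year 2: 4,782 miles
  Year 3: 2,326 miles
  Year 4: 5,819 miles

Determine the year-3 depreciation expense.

$69,780

Depreciable base = $546,230 − $12,800 = $533,430.
Rate = $533,430 / 17,781 miles = $30 per mile.
Year 1: 4,854 × $30 = $145,620. Book value $400,610.
Year 2: 4,782 × $30 = $143,460. Book value $257,150.
Year 3: 2,326 × $30 = $69,780. Book value $187,370.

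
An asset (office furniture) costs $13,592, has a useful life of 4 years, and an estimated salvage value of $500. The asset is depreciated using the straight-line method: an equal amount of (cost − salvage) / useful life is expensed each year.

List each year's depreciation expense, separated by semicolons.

$3,273; $3,273; $3,273; $3,273

Depreciable base = $13,592 − $500 = $13,092.
Annual expense = $13,092 / 4 = $3,273.
End of year 1: book value $10,319.
End of year 2: book value $7,046.
End of year 3: book value $3,773.
End of year 4: book value $500.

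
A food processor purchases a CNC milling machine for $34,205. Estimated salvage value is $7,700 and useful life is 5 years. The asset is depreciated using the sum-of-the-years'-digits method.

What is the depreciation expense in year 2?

Depreciable base = $34,205 − $7,700 = $26,505.
Sum of the years' digits = 5+4+3+2+1 = 15.
Year 1: $26,505 × 5/15 = $8,835. Book value $25,370.
Year 2: $26,505 × 4/15 = $7,068. Book value $18,302.

$7,068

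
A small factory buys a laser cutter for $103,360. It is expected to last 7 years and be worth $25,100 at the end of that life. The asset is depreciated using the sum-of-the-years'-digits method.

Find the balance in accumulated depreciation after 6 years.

$75,465

Depreciable base = $103,360 − $25,100 = $78,260.
Sum of the years' digits = 7+6+5+4+3+2+1 = 28.
Year 1: $78,260 × 7/28 = $19,565. Book value $83,795.
Year 2: $78,260 × 6/28 = $16,770. Book value $67,025.
Year 3: $78,260 × 5/28 = $13,975. Book value $53,050.
Year 4: $78,260 × 4/28 = $11,180. Book value $41,870.
Year 5: $78,260 × 3/28 = $8,385. Book value $33,485.
Year 6: $78,260 × 2/28 = $5,590. Book value $27,895.
Accumulated through year 6 = $103,360 − $27,895 = $75,465.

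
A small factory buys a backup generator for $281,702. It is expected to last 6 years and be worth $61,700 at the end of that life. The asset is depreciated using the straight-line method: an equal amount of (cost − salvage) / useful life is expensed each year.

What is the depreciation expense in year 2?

Depreciable base = $281,702 − $61,700 = $220,002.
Annual expense = $220,002 / 6 = $36,667.

$36,667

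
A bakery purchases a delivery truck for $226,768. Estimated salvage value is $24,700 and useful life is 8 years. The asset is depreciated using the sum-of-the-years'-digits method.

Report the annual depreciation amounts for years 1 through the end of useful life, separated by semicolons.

$44,904; $39,291; $33,678; $28,065; $22,452; $16,839; $11,226; $5,613

Depreciable base = $226,768 − $24,700 = $202,068.
Sum of the years' digits = 8+7+6+5+4+3+2+1 = 36.
Year 1: $202,068 × 8/36 = $44,904. Book value $181,864.
Year 2: $202,068 × 7/36 = $39,291. Book value $142,573.
Year 3: $202,068 × 6/36 = $33,678. Book value $108,895.
Year 4: $202,068 × 5/36 = $28,065. Book value $80,830.
Year 5: $202,068 × 4/36 = $22,452. Book value $58,378.
Year 6: $202,068 × 3/36 = $16,839. Book value $41,539.
Year 7: $202,068 × 2/36 = $11,226. Book value $30,313.
Year 8: $202,068 × 1/36 = $5,613. Book value $24,700.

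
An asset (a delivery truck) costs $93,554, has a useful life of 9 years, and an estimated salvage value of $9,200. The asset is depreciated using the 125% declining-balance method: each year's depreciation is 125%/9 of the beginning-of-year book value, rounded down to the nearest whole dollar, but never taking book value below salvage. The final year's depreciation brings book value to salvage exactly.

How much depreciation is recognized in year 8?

$4,562

Depreciable base = $93,554 − $9,200 = $84,354.
Year 1: ⌊$93,554 × 125%/9⌋ = $12,993. Book value $80,561.
Year 2: ⌊$80,561 × 125%/9⌋ = $11,189. Book value $69,372.
Year 3: ⌊$69,372 × 125%/9⌋ = $9,635. Book value $59,737.
Year 4: ⌊$59,737 × 125%/9⌋ = $8,296. Book value $51,441.
Year 5: ⌊$51,441 × 125%/9⌋ = $7,144. Book value $44,297.
Year 6: ⌊$44,297 × 125%/9⌋ = $6,152. Book value $38,145.
Year 7: ⌊$38,145 × 125%/9⌋ = $5,297. Book value $32,848.
Year 8: ⌊$32,848 × 125%/9⌋ = $4,562. Book value $28,286.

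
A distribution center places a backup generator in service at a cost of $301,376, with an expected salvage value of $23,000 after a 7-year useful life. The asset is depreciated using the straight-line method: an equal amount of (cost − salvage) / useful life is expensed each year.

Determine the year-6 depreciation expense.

Depreciable base = $301,376 − $23,000 = $278,376.
Annual expense = $278,376 / 7 = $39,768.

$39,768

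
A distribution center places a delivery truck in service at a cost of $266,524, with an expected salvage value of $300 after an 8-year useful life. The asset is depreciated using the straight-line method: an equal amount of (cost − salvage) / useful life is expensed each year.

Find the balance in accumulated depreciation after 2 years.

$66,556

Depreciable base = $266,524 − $300 = $266,224.
Annual expense = $266,224 / 8 = $33,278.
End of year 1: book value $233,246.
End of year 2: book value $199,968.
Accumulated through year 2 = $266,524 − $199,968 = $66,556.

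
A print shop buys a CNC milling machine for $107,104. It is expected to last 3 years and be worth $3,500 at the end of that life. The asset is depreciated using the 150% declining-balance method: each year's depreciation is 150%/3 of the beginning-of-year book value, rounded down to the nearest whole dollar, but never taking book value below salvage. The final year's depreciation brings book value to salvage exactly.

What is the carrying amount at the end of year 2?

$26,776

Depreciable base = $107,104 − $3,500 = $103,604.
Year 1: ⌊$107,104 × 150%/3⌋ = $53,552. Book value $53,552.
Year 2: ⌊$53,552 × 150%/3⌋ = $26,776. Book value $26,776.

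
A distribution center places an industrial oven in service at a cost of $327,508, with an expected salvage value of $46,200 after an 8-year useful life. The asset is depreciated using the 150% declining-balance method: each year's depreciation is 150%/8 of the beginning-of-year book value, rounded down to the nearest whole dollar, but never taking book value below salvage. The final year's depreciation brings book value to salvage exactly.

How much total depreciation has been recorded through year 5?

Depreciable base = $327,508 − $46,200 = $281,308.
Year 1: ⌊$327,508 × 150%/8⌋ = $61,407. Book value $266,101.
Year 2: ⌊$266,101 × 150%/8⌋ = $49,893. Book value $216,208.
Year 3: ⌊$216,208 × 150%/8⌋ = $40,539. Book value $175,669.
Year 4: ⌊$175,669 × 150%/8⌋ = $32,937. Book value $142,732.
Year 5: ⌊$142,732 × 150%/8⌋ = $26,762. Book value $115,970.
Accumulated through year 5 = $327,508 − $115,970 = $211,538.

$211,538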